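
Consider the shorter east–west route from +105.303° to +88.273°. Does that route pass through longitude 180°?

Signed shortest Δλ = ((88.273 − 105.303 + 180) mod 360) − 180 = -17.03°.
Going west by 17.03° from +105.303° reaches +88.273° without touching 180°.

No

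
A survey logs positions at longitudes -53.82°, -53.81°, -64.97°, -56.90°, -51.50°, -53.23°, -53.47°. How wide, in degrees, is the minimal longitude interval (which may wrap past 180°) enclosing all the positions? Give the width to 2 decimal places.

13.47°

Sort the longitudes: -64.97°, -56.90°, -53.82°, -53.81°, -53.47°, -53.23°, -51.50°.
Eastward gaps between consecutive values (wrapping around): 8.07°, 3.08°, 0.01°, 0.34°, 0.24°, 1.73°, 346.53°.
Largest gap = 346.53° ⇒ minimal covering band is its complement: 360° − 346.53° = 13.47°.
Band runs from -64.97° eastward to -51.50°.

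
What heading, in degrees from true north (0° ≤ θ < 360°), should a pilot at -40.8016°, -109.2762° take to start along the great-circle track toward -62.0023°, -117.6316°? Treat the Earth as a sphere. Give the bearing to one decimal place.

190.6°

Δλ = -117.6316 − -109.2762 = -8.3554°.
θ = atan2( sin Δλ · cos φ₂ , cos φ₁ · sin φ₂ − sin φ₁ · cos φ₂ · cos Δλ )
  = atan2(-0.06822, -0.36489) = -169.411° → normalised to [0°, 360°): 190.589°.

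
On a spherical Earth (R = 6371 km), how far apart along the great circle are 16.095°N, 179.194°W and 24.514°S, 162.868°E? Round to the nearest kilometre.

4917 km

Δλ = 162.868 − -179.194 = 342.062°; wrapped into (−180°, 180°]: -17.938°.
Δφ = -24.514 − 16.095 = -40.609°.
a = sin²(Δφ/2) + cos φ₁ · cos φ₂ · sin²(Δλ/2) = 0.141663.
c = 2·atan2(√a, √(1−a)) = 0.77177 rad → d = 6371·c ≈ 4916.97 km.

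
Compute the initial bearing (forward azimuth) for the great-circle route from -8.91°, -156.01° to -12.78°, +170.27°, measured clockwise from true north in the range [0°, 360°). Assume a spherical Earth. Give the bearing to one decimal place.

Δλ = 170.27 − -156.01 = 326.28°; wrapped into (−180°, 180°]: -33.72°.
θ = atan2( sin Δλ · cos φ₂ , cos φ₁ · sin φ₂ − sin φ₁ · cos φ₂ · cos Δλ )
  = atan2(-0.54138, -0.09290) = -99.737° → normalised to [0°, 360°): 260.263°.

260.3°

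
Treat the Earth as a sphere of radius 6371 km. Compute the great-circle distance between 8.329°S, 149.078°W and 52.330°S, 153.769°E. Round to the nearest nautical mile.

3826 nmi

Δλ = 153.769 − -149.078 = 302.847°; wrapped into (−180°, 180°]: -57.153°.
Δφ = -52.330 − -8.329 = -44.001°.
a = sin²(Δφ/2) + cos φ₁ · cos φ₂ · sin²(Δλ/2) = 0.278685.
c = 2·atan2(√a, √(1−a)) = 1.11227 rad → d = 6371·c ≈ 7086.25 km ≈ 3826.27 nmi.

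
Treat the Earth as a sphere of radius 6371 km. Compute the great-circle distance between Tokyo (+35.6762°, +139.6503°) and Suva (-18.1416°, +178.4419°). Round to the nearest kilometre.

7245 km

Δλ = 178.4419 − 139.6503 = 38.7916°.
Δφ = -18.1416 − 35.6762 = -53.8178°.
a = sin²(Δφ/2) + cos φ₁ · cos φ₂ · sin²(Δλ/2) = 0.289957.
c = 2·atan2(√a, √(1−a)) = 1.13726 rad → d = 6371·c ≈ 7245.45 km.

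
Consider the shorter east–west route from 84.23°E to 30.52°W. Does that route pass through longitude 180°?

Signed shortest Δλ = ((-30.52 − 84.23 + 180) mod 360) − 180 = -114.75°.
Going west by 114.75° from +84.23° reaches -30.52° without touching 180°.

No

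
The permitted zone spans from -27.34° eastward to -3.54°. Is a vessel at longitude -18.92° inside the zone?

Band width going east from -27.34° to -3.54°: ((-3.54 − -27.34) mod 360) = 23.80°.
Offset of -18.92° east of the west edge: ((-18.92 − -27.34) mod 360) = 8.42°.
8.42° ≤ 23.80° ⇒ inside.

Yes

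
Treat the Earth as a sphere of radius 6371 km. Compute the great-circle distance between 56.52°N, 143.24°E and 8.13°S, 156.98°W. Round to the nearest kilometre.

Δλ = -156.98 − 143.24 = -300.22°; wrapped into (−180°, 180°]: 59.78°.
Δφ = -8.13 − 56.52 = -64.65°.
a = sin²(Δφ/2) + cos φ₁ · cos φ₂ · sin²(Δλ/2) = 0.421545.
c = 2·atan2(√a, √(1−a)) = 1.41324 rad → d = 6371·c ≈ 9003.72 km.

9004 km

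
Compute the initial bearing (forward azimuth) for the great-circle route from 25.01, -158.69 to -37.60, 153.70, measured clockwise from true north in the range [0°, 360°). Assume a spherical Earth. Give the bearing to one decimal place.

216.9°

Δλ = 153.70 − -158.69 = 312.39°; wrapped into (−180°, 180°]: -47.61°.
θ = atan2( sin Δλ · cos φ₂ , cos φ₁ · sin φ₂ − sin φ₁ · cos φ₂ · cos Δλ )
  = atan2(-0.58516, -0.77876) = -143.079° → normalised to [0°, 360°): 216.921°.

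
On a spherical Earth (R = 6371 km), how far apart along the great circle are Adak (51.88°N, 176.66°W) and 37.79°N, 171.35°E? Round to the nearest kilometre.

Δλ = 171.35 − -176.66 = 348.01°; wrapped into (−180°, 180°]: -11.99°.
Δφ = 37.79 − 51.88 = -14.09°.
a = sin²(Δφ/2) + cos φ₁ · cos φ₂ · sin²(Δλ/2) = 0.020364.
c = 2·atan2(√a, √(1−a)) = 0.28638 rad → d = 6371·c ≈ 1824.55 km.

1825 km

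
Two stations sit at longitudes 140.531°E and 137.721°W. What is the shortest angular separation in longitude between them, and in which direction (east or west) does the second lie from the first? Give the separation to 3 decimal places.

Raw difference: -137.721 − 140.531 = -278.252°.
Normalise into (−180°, 180°]: -278.252° + 360° = 81.748°.
Positive ⇒ the second point lies to the east; separation 81.748°.

81.748° east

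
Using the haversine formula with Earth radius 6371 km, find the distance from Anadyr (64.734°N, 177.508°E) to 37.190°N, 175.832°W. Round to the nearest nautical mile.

1671 nmi

Δλ = -175.832 − 177.508 = -353.340°; wrapped into (−180°, 180°]: 6.660°.
Δφ = 37.190 − 64.734 = -27.544°.
a = sin²(Δφ/2) + cos φ₁ · cos φ₂ · sin²(Δλ/2) = 0.057819.
c = 2·atan2(√a, √(1−a)) = 0.48567 rad → d = 6371·c ≈ 3094.22 km ≈ 1670.74 nmi.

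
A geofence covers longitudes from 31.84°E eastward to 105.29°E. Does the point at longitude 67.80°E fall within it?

Yes

Band width going east from +31.84° to +105.29°: ((105.29 − 31.84) mod 360) = 73.45°.
Offset of +67.80° east of the west edge: ((67.80 − 31.84) mod 360) = 35.96°.
35.96° ≤ 73.45° ⇒ inside.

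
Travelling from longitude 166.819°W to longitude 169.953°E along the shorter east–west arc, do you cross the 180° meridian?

Yes

Naïve |169.953 − -166.819| = 336.772° > 180°, so the shorter arc goes the other way round — across 180°.
Signed shortest Δλ = ((169.953 − -166.819 + 180) mod 360) − 180 = -23.228°.
Going west by 23.228° from -166.819° passes through 180° before reaching +169.953°.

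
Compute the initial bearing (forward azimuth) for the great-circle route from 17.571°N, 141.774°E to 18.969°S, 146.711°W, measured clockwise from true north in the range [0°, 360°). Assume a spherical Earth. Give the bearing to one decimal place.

Δλ = -146.711 − 141.774 = -288.485°; wrapped into (−180°, 180°]: 71.515°.
θ = atan2( sin Δλ · cos φ₂ , cos φ₁ · sin φ₂ − sin φ₁ · cos φ₂ · cos Δλ )
  = atan2(0.89690, -0.40041) = 114.058° → normalised to [0°, 360°): 114.058°.

114.1°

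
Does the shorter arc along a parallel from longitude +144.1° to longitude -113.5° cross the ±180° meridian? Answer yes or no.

Yes

Naïve |-113.5 − 144.1| = 257.6° > 180°, so the shorter arc goes the other way round — across 180°.
Signed shortest Δλ = ((-113.5 − 144.1 + 180) mod 360) − 180 = 102.4°.
Going east by 102.4° from +144.1° passes through 180° before reaching -113.5°.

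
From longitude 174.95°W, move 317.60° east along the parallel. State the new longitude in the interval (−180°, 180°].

Start at -174.95°; shift +317.60° → +142.65°.
+142.65° already lies in (−180°, 180°].

142.65°E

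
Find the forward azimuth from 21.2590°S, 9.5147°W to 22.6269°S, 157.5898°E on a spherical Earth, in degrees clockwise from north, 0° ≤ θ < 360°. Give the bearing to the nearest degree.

Δλ = 157.5898 − -9.5147 = 167.1045°.
θ = atan2( sin Δλ · cos φ₂ , cos φ₁ · sin φ₂ − sin φ₁ · cos φ₂ · cos Δλ )
  = atan2(0.20600, -0.68478) = 163.258° → normalised to [0°, 360°): 163.258°.

163°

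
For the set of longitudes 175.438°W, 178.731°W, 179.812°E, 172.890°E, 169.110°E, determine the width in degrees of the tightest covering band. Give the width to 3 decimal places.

15.452°

Sort the longitudes: -178.731°, -175.438°, +169.110°, +172.890°, +179.812°.
Eastward gaps between consecutive values (wrapping around): 3.293°, 344.548°, 3.780°, 6.922°, 1.457°.
Largest gap = 344.548° ⇒ minimal covering band is its complement: 360° − 344.548° = 15.452°.
Band runs from +169.110° eastward to -175.438°, crossing the antimeridian.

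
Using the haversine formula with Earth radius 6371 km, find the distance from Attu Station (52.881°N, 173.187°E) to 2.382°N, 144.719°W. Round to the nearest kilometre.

Δλ = -144.719 − 173.187 = -317.906°; wrapped into (−180°, 180°]: 42.094°.
Δφ = 2.382 − 52.881 = -50.499°.
a = sin²(Δφ/2) + cos φ₁ · cos φ₂ · sin²(Δλ/2) = 0.259721.
c = 2·atan2(√a, √(1−a)) = 1.06951 rad → d = 6371·c ≈ 6813.82 km.

6814 km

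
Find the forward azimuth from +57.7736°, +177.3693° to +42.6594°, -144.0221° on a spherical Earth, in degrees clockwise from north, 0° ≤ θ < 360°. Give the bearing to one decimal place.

Δλ = -144.0221 − 177.3693 = -321.3914°; wrapped into (−180°, 180°]: 38.6086°.
θ = atan2( sin Δλ · cos φ₂ , cos φ₁ · sin φ₂ − sin φ₁ · cos φ₂ · cos Δλ )
  = atan2(0.45888, -0.12477) = 105.211° → normalised to [0°, 360°): 105.211°.

105.2°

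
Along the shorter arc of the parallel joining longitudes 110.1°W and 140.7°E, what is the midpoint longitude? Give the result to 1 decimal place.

164.7°W

Signed shortest Δλ from -110.1° to +140.7° is -109.2°.
Midpoint longitude = -110.1° + (-109.2°)/2 = -110.1° − 54.6° = -164.7°.
(The naïve average (-110.1 + +140.7)/2 = 15.3° is on the wrong side of the globe.)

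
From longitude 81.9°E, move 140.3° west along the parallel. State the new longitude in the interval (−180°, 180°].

58.4°W

Start at +81.9°; shift −140.3° → -58.4°.
-58.4° already lies in (−180°, 180°].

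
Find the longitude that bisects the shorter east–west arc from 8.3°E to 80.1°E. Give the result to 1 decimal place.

44.2°E

Signed shortest Δλ from +8.3° to +80.1° is +71.8°.
Midpoint longitude = +8.3° + (+71.8°)/2 = +8.3° + 35.9° = +44.2°.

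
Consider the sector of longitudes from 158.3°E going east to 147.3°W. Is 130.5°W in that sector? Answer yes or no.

Band width going east from +158.3° to -147.3°: ((-147.3 − 158.3) mod 360) = 54.4°.
Offset of -130.5° east of the west edge: ((-130.5 − 158.3) mod 360) = 71.2°.
71.2° > 54.4° ⇒ outside.

No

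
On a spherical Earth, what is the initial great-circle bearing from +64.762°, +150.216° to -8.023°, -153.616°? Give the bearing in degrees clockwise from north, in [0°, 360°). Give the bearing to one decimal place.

124.2°

Δλ = -153.616 − 150.216 = -303.832°; wrapped into (−180°, 180°]: 56.168°.
θ = atan2( sin Δλ · cos φ₂ , cos φ₁ · sin φ₂ − sin φ₁ · cos φ₂ · cos Δλ )
  = atan2(0.82254, -0.55819) = 124.162° → normalised to [0°, 360°): 124.162°.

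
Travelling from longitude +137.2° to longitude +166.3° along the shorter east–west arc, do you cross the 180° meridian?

Signed shortest Δλ = ((166.3 − 137.2 + 180) mod 360) − 180 = 29.1°.
Going east by 29.1° from +137.2° reaches +166.3° without touching 180°.

No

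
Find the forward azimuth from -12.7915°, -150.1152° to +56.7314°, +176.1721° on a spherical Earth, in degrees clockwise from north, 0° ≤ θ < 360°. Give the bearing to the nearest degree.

Δλ = 176.1721 − -150.1152 = 326.2873°; wrapped into (−180°, 180°]: -33.7127°.
θ = atan2( sin Δλ · cos φ₂ , cos φ₁ · sin φ₂ − sin φ₁ · cos φ₂ · cos Δλ )
  = atan2(-0.30447, 0.91639) = -18.379° → normalised to [0°, 360°): 341.621°.

342°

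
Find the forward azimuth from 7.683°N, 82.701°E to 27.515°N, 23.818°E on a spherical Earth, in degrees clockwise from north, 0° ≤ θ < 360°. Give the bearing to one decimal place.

297.6°

Δλ = 23.818 − 82.701 = -58.883°.
θ = atan2( sin Δλ · cos φ₂ , cos φ₁ · sin φ₂ − sin φ₁ · cos φ₂ · cos Δλ )
  = atan2(-0.75928, 0.39656) = -62.423° → normalised to [0°, 360°): 297.577°.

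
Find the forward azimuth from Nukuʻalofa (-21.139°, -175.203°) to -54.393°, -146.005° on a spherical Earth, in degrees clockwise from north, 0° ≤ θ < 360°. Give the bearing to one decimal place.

153.7°

Δλ = -146.005 − -175.203 = 29.198°.
θ = atan2( sin Δλ · cos φ₂ , cos φ₁ · sin φ₂ − sin φ₁ · cos φ₂ · cos Δλ )
  = atan2(0.28403, -0.57503) = 153.714° → normalised to [0°, 360°): 153.714°.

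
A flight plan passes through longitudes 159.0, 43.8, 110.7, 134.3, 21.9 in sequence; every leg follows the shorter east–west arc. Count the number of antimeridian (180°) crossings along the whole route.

Leg 1: +159.0° → +43.8°, shortest Δλ = -115.2° (west) — does not cross 180°.
Leg 2: +43.8° → +110.7°, shortest Δλ = 66.9° (east) — does not cross 180°.
Leg 3: +110.7° → +134.3°, shortest Δλ = 23.6° (east) — does not cross 180°.
Leg 4: +134.3° → +21.9°, shortest Δλ = -112.4° (west) — does not cross 180°.
Total crossings: 0.

0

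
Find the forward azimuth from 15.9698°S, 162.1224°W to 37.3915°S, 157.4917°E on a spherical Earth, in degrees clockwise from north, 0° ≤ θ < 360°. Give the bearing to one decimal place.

Δλ = 157.4917 − -162.1224 = 319.6141°; wrapped into (−180°, 180°]: -40.3859°.
θ = atan2( sin Δλ · cos φ₂ , cos φ₁ · sin φ₂ − sin φ₁ · cos φ₂ · cos Δλ )
  = atan2(-0.51479, -0.41732) = -129.031° → normalised to [0°, 360°): 230.969°.

231.0°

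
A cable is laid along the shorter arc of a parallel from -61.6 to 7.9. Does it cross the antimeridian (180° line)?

No

Signed shortest Δλ = ((7.9 − -61.6 + 180) mod 360) − 180 = 69.5°.
Going east by 69.5° from -61.6° reaches +7.9° without touching 180°.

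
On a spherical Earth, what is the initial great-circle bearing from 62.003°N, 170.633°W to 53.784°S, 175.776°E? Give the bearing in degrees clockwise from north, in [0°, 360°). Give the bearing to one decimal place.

188.9°

Δλ = 175.776 − -170.633 = 346.409°; wrapped into (−180°, 180°]: -13.591°.
θ = atan2( sin Δλ · cos φ₂ , cos φ₁ · sin φ₂ − sin φ₁ · cos φ₂ · cos Δλ )
  = atan2(-0.13884, -0.88581) = -171.092° → normalised to [0°, 360°): 188.908°.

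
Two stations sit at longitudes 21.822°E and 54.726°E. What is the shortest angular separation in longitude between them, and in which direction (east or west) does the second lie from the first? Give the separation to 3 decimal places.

Raw difference: 54.726 − 21.822 = 32.904°.
Normalise into (−180°, 180°]: 32.904° stays 32.904°.
Positive ⇒ the second point lies to the east; separation 32.904°.

32.904° east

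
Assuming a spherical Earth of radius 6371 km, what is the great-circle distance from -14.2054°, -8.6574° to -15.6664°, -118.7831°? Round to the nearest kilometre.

Δλ = -118.7831 − -8.6574 = -110.1257°.
Δφ = -15.6664 − -14.2054 = -1.4610°.
a = sin²(Δφ/2) + cos φ₁ · cos φ₂ · sin²(Δλ/2) = 0.627451.
c = 2·atan2(√a, √(1−a)) = 1.82854 rad → d = 6371·c ≈ 11649.64 km.

11650 km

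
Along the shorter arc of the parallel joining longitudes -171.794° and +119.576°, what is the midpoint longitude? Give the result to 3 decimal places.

+153.891°

Signed shortest Δλ from -171.794° to +119.576° is -68.630°.
Midpoint longitude = -171.794° + (-68.630°)/2 = -171.794° − 34.315° = -206.109°.
Normalise into (−180°, 180°]: +153.891°.
(The naïve average (-171.794 + +119.576)/2 = -26.109° is on the wrong side of the globe.)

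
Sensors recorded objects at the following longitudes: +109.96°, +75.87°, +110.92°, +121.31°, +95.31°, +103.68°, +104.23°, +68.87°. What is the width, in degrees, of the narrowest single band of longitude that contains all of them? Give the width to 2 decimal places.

Sort the longitudes: +68.87°, +75.87°, +95.31°, +103.68°, +104.23°, +109.96°, +110.92°, +121.31°.
Eastward gaps between consecutive values (wrapping around): 7.00°, 19.44°, 8.37°, 0.55°, 5.73°, 0.96°, 10.39°, 307.56°.
Largest gap = 307.56° ⇒ minimal covering band is its complement: 360° − 307.56° = 52.44°.
Band runs from +68.87° eastward to +121.31°.

52.44°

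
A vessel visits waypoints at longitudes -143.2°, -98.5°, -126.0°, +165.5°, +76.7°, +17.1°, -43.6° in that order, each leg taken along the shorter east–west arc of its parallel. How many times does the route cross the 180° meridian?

Leg 1: -143.2° → -98.5°, shortest Δλ = 44.7° (east) — does not cross 180°.
Leg 2: -98.5° → -126.0°, shortest Δλ = -27.5° (west) — does not cross 180°.
Leg 3: -126.0° → +165.5°, shortest Δλ = -68.5° (west) — crosses 180°.
Leg 4: +165.5° → +76.7°, shortest Δλ = -88.8° (west) — does not cross 180°.
Leg 5: +76.7° → +17.1°, shortest Δλ = -59.6° (west) — does not cross 180°.
Leg 6: +17.1° → -43.6°, shortest Δλ = -60.7° (west) — does not cross 180°.
Total crossings: 1.

1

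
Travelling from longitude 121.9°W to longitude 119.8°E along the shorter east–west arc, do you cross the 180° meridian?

Yes

Naïve |119.8 − -121.9| = 241.7° > 180°, so the shorter arc goes the other way round — across 180°.
Signed shortest Δλ = ((119.8 − -121.9 + 180) mod 360) − 180 = -118.3°.
Going west by 118.3° from -121.9° passes through 180° before reaching +119.8°.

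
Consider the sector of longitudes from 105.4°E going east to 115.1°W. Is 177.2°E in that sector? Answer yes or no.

Yes

Band width going east from +105.4° to -115.1°: ((-115.1 − 105.4) mod 360) = 139.5°.
Offset of +177.2° east of the west edge: ((177.2 − 105.4) mod 360) = 71.8°.
71.8° ≤ 139.5° ⇒ inside.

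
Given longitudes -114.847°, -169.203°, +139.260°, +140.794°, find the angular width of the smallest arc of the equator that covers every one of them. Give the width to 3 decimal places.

Sort the longitudes: -169.203°, -114.847°, +139.260°, +140.794°.
Eastward gaps between consecutive values (wrapping around): 54.356°, 254.107°, 1.534°, 50.003°.
Largest gap = 254.107° ⇒ minimal covering band is its complement: 360° − 254.107° = 105.893°.
Band runs from +139.260° eastward to -114.847°, crossing the antimeridian.

105.893°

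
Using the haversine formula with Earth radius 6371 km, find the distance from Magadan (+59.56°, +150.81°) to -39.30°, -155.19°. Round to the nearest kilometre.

12053 km

Δλ = -155.19 − 150.81 = -306.00°; wrapped into (−180°, 180°]: 54.00°.
Δφ = -39.30 − 59.56 = -98.86°.
a = sin²(Δφ/2) + cos φ₁ · cos φ₂ · sin²(Δλ/2) = 0.657816.
c = 2·atan2(√a, √(1−a)) = 1.89192 rad → d = 6371·c ≈ 12053.41 km.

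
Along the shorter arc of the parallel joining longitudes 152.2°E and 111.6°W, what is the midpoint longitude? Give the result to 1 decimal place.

Signed shortest Δλ from +152.2° to -111.6° is +96.2°.
Midpoint longitude = +152.2° + (+96.2°)/2 = +152.2° + 48.1° = +200.3°.
Normalise into (−180°, 180°]: -159.7°.
(The naïve average (+152.2 + -111.6)/2 = 20.3° is on the wrong side of the globe.)

159.7°W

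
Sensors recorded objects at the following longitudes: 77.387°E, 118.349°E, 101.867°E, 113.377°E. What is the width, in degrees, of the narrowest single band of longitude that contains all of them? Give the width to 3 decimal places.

Sort the longitudes: +77.387°, +101.867°, +113.377°, +118.349°.
Eastward gaps between consecutive values (wrapping around): 24.480°, 11.510°, 4.972°, 319.038°.
Largest gap = 319.038° ⇒ minimal covering band is its complement: 360° − 319.038° = 40.962°.
Band runs from +77.387° eastward to +118.349°.

40.962°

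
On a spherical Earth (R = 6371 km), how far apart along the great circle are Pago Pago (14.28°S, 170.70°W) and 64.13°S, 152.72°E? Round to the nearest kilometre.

Δλ = 152.72 − -170.70 = 323.42°; wrapped into (−180°, 180°]: -36.58°.
Δφ = -64.13 − -14.28 = -49.85°.
a = sin²(Δφ/2) + cos φ₁ · cos φ₂ · sin²(Δλ/2) = 0.219250.
c = 2·atan2(√a, √(1−a)) = 0.97460 rad → d = 6371·c ≈ 6209.17 km.

6209 km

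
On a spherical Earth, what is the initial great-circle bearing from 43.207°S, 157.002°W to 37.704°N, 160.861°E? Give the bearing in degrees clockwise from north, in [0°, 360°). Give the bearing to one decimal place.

327.9°

Δλ = 160.861 − -157.002 = 317.863°; wrapped into (−180°, 180°]: -42.137°.
θ = atan2( sin Δλ · cos φ₂ , cos φ₁ · sin φ₂ − sin φ₁ · cos φ₂ · cos Δλ )
  = atan2(-0.53081, 0.84745) = -32.061° → normalised to [0°, 360°): 327.939°.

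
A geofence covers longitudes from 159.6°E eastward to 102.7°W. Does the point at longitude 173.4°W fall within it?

Yes

Band width going east from +159.6° to -102.7°: ((-102.7 − 159.6) mod 360) = 97.7°.
Offset of -173.4° east of the west edge: ((-173.4 − 159.6) mod 360) = 27.0°.
27.0° ≤ 97.7° ⇒ inside.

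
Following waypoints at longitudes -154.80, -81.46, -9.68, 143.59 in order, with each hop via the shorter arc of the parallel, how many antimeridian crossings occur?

Leg 1: -154.80° → -81.46°, shortest Δλ = 73.34° (east) — does not cross 180°.
Leg 2: -81.46° → -9.68°, shortest Δλ = 71.78° (east) — does not cross 180°.
Leg 3: -9.68° → +143.59°, shortest Δλ = 153.27° (east) — does not cross 180°.
Total crossings: 0.

0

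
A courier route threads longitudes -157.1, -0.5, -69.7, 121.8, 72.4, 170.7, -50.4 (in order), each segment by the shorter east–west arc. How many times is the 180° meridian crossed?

Leg 1: -157.1° → -0.5°, shortest Δλ = 156.6° (east) — does not cross 180°.
Leg 2: -0.5° → -69.7°, shortest Δλ = -69.2° (west) — does not cross 180°.
Leg 3: -69.7° → +121.8°, shortest Δλ = -168.5° (west) — crosses 180°.
Leg 4: +121.8° → +72.4°, shortest Δλ = -49.4° (west) — does not cross 180°.
Leg 5: +72.4° → +170.7°, shortest Δλ = 98.3° (east) — does not cross 180°.
Leg 6: +170.7° → -50.4°, shortest Δλ = 138.9° (east) — crosses 180°.
Total crossings: 2.

2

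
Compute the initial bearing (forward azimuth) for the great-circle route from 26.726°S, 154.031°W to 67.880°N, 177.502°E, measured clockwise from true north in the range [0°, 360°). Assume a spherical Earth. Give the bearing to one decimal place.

349.6°

Δλ = 177.502 − -154.031 = 331.533°; wrapped into (−180°, 180°]: -28.467°.
θ = atan2( sin Δλ · cos φ₂ , cos φ₁ · sin φ₂ − sin φ₁ · cos φ₂ · cos Δλ )
  = atan2(-0.17948, 0.97630) = -10.417° → normalised to [0°, 360°): 349.583°.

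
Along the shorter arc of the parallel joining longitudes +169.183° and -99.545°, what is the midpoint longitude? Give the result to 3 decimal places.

Signed shortest Δλ from +169.183° to -99.545° is +91.272°.
Midpoint longitude = +169.183° + (+91.272°)/2 = +169.183° + 45.636° = +214.819°.
Normalise into (−180°, 180°]: -145.181°.
(The naïve average (+169.183 + -99.545)/2 = 34.819° is on the wrong side of the globe.)

-145.181°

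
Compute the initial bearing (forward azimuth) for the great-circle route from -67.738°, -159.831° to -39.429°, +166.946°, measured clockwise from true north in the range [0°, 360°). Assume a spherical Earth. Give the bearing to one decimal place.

Δλ = 166.946 − -159.831 = 326.777°; wrapped into (−180°, 180°]: -33.223°.
θ = atan2( sin Δλ · cos φ₂ , cos φ₁ · sin φ₂ − sin φ₁ · cos φ₂ · cos Δλ )
  = atan2(-0.42320, 0.35738) = -49.820° → normalised to [0°, 360°): 310.180°.

310.2°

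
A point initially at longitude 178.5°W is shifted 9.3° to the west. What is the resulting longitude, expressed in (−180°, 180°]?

172.2°E

Start at -178.5°; shift −9.3° → -187.8°.
-187.8° lies outside (−180°, 180°]; add 360° → +172.2°.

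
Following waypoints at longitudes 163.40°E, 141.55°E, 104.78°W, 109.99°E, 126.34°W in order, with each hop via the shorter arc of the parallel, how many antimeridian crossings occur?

Leg 1: +163.40° → +141.55°, shortest Δλ = -21.85° (west) — does not cross 180°.
Leg 2: +141.55° → -104.78°, shortest Δλ = 113.67° (east) — crosses 180°.
Leg 3: -104.78° → +109.99°, shortest Δλ = -145.23° (west) — crosses 180°.
Leg 4: +109.99° → -126.34°, shortest Δλ = 123.67° (east) — crosses 180°.
Total crossings: 3.

3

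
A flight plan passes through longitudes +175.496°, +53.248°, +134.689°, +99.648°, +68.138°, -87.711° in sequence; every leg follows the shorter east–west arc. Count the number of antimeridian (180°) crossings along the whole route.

Leg 1: +175.496° → +53.248°, shortest Δλ = -122.248° (west) — does not cross 180°.
Leg 2: +53.248° → +134.689°, shortest Δλ = 81.441° (east) — does not cross 180°.
Leg 3: +134.689° → +99.648°, shortest Δλ = -35.041° (west) — does not cross 180°.
Leg 4: +99.648° → +68.138°, shortest Δλ = -31.51° (west) — does not cross 180°.
Leg 5: +68.138° → -87.711°, shortest Δλ = -155.849° (west) — does not cross 180°.
Total crossings: 0.

0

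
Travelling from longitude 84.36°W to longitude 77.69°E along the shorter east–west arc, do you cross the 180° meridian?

No

Signed shortest Δλ = ((77.69 − -84.36 + 180) mod 360) − 180 = 162.05°.
Going east by 162.05° from -84.36° reaches +77.69° without touching 180°.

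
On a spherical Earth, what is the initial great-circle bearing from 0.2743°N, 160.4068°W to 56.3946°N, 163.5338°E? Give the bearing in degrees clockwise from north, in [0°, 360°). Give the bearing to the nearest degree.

Δλ = 163.5338 − -160.4068 = 323.9406°; wrapped into (−180°, 180°]: -36.0594°.
θ = atan2( sin Δλ · cos φ₂ , cos φ₁ · sin φ₂ − sin φ₁ · cos φ₂ · cos Δλ )
  = atan2(-0.32579, 0.83072) = -21.414° → normalised to [0°, 360°): 338.586°.

339°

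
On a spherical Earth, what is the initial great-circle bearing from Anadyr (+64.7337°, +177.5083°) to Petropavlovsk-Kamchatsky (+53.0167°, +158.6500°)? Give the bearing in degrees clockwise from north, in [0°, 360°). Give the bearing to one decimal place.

228.2°

Δλ = 158.6500 − 177.5083 = -18.8583°.
θ = atan2( sin Δλ · cos φ₂ , cos φ₁ · sin φ₂ − sin φ₁ · cos φ₂ · cos Δλ )
  = atan2(-0.19445, -0.17387) = -131.803° → normalised to [0°, 360°): 228.197°.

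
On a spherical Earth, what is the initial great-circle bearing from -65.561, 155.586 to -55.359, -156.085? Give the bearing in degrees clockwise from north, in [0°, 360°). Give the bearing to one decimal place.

89.5°

Δλ = -156.085 − 155.586 = -311.671°; wrapped into (−180°, 180°]: 48.329°.
θ = atan2( sin Δλ · cos φ₂ , cos φ₁ · sin φ₂ − sin φ₁ · cos φ₂ · cos Δλ )
  = atan2(0.42460, 0.00368) = 89.504° → normalised to [0°, 360°): 89.504°.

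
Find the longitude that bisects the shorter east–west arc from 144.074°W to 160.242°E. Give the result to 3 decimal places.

171.916°W

Signed shortest Δλ from -144.074° to +160.242° is -55.684°.
Midpoint longitude = -144.074° + (-55.684°)/2 = -144.074° − 27.842° = -171.916°.
(The naïve average (-144.074 + +160.242)/2 = 8.084° is on the wrong side of the globe.)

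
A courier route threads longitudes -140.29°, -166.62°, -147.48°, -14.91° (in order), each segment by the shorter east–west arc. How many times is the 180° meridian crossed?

Leg 1: -140.29° → -166.62°, shortest Δλ = -26.33° (west) — does not cross 180°.
Leg 2: -166.62° → -147.48°, shortest Δλ = 19.14° (east) — does not cross 180°.
Leg 3: -147.48° → -14.91°, shortest Δλ = 132.57° (east) — does not cross 180°.
Total crossings: 0.

0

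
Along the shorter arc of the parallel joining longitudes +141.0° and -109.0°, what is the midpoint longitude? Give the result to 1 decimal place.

-164.0°

Signed shortest Δλ from +141.0° to -109.0° is +110.0°.
Midpoint longitude = +141.0° + (+110.0°)/2 = +141.0° + 55.0° = +196.0°.
Normalise into (−180°, 180°]: -164.0°.
(The naïve average (+141.0 + -109.0)/2 = 16.0° is on the wrong side of the globe.)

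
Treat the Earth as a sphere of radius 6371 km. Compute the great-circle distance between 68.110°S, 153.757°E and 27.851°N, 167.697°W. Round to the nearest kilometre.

Δλ = -167.697 − 153.757 = -321.454°; wrapped into (−180°, 180°]: 38.546°.
Δφ = 27.851 − -68.110 = 95.961°.
a = sin²(Δφ/2) + cos φ₁ · cos φ₂ · sin²(Δλ/2) = 0.587839.
c = 2·atan2(√a, √(1−a)) = 1.74739 rad → d = 6371·c ≈ 11132.62 km.

11133 km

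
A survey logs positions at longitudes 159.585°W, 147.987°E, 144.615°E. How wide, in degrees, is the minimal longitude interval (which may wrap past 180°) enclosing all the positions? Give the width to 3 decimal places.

55.800°

Sort the longitudes: -159.585°, +144.615°, +147.987°.
Eastward gaps between consecutive values (wrapping around): 304.200°, 3.372°, 52.428°.
Largest gap = 304.200° ⇒ minimal covering band is its complement: 360° − 304.200° = 55.800°.
Band runs from +144.615° eastward to -159.585°, crossing the antimeridian.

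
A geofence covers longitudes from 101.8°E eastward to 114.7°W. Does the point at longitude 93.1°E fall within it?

No

Band width going east from +101.8° to -114.7°: ((-114.7 − 101.8) mod 360) = 143.5°.
Offset of +93.1° east of the west edge: ((93.1 − 101.8) mod 360) = 351.3°.
351.3° > 143.5° ⇒ outside.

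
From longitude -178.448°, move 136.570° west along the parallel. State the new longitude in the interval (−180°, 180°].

Start at -178.448°; shift −136.570° → -315.018°.
-315.018° lies outside (−180°, 180°]; add 360° → +44.982°.

+44.982°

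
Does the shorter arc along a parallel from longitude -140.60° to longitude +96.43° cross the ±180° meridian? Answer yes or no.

Naïve |96.43 − -140.60| = 237.03° > 180°, so the shorter arc goes the other way round — across 180°.
Signed shortest Δλ = ((96.43 − -140.60 + 180) mod 360) − 180 = -122.97°.
Going west by 122.97° from -140.60° passes through 180° before reaching +96.43°.

Yes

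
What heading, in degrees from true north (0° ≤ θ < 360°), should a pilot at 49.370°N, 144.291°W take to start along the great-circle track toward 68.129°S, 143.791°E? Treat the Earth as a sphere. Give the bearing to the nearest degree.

207°

Δλ = 143.791 − -144.291 = 288.082°; wrapped into (−180°, 180°]: -71.918°.
θ = atan2( sin Δλ · cos φ₂ , cos φ₁ · sin φ₂ − sin φ₁ · cos φ₂ · cos Δλ )
  = atan2(-0.35412, -0.69205) = -152.901° → normalised to [0°, 360°): 207.099°.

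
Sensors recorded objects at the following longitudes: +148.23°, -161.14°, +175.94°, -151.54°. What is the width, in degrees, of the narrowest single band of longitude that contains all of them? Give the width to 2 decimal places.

60.23°

Sort the longitudes: -161.14°, -151.54°, +148.23°, +175.94°.
Eastward gaps between consecutive values (wrapping around): 9.60°, 299.77°, 27.71°, 22.92°.
Largest gap = 299.77° ⇒ minimal covering band is its complement: 360° − 299.77° = 60.23°.
Band runs from +148.23° eastward to -151.54°, crossing the antimeridian.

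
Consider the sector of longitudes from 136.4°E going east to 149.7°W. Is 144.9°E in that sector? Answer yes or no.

Band width going east from +136.4° to -149.7°: ((-149.7 − 136.4) mod 360) = 73.9°.
Offset of +144.9° east of the west edge: ((144.9 − 136.4) mod 360) = 8.5°.
8.5° ≤ 73.9° ⇒ inside.

Yes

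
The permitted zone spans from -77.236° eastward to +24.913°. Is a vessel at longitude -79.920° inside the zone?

No

Band width going east from -77.236° to +24.913°: ((24.913 − -77.236) mod 360) = 102.149°.
Offset of -79.920° east of the west edge: ((-79.920 − -77.236) mod 360) = 357.316°.
357.316° > 102.149° ⇒ outside.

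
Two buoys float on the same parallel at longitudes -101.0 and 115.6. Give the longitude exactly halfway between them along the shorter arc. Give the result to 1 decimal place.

-172.7°

Signed shortest Δλ from -101.0° to +115.6° is -143.4°.
Midpoint longitude = -101.0° + (-143.4°)/2 = -101.0° − 71.7° = -172.7°.
(The naïve average (-101.0 + +115.6)/2 = 7.3° is on the wrong side of the globe.)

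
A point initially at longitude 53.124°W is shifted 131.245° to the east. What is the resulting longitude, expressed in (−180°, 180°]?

Start at -53.124°; shift +131.245° → +78.121°.
+78.121° already lies in (−180°, 180°].

78.121°E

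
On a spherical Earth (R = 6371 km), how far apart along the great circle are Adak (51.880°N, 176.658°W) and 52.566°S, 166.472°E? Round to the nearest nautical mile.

6328 nmi

Δλ = 166.472 − -176.658 = 343.130°; wrapped into (−180°, 180°]: -16.870°.
Δφ = -52.566 − 51.880 = -104.446°.
a = sin²(Δφ/2) + cos φ₁ · cos φ₂ · sin²(Δλ/2) = 0.632808.
c = 2·atan2(√a, √(1−a)) = 1.83964 rad → d = 6371·c ≈ 11720.34 km ≈ 6328.48 nmi.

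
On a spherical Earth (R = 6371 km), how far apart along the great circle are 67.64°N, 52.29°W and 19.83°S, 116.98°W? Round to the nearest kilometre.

11036 km

Δλ = -116.98 − -52.29 = -64.69°.
Δφ = -19.83 − 67.64 = -87.47°.
a = sin²(Δφ/2) + cos φ₁ · cos φ₂ · sin²(Δλ/2) = 0.580365.
c = 2·atan2(√a, √(1−a)) = 1.73223 rad → d = 6371·c ≈ 11036.02 km.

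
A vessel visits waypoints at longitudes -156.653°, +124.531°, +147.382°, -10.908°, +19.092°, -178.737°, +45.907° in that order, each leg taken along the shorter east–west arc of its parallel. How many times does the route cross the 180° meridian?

Leg 1: -156.653° → +124.531°, shortest Δλ = -78.816° (west) — crosses 180°.
Leg 2: +124.531° → +147.382°, shortest Δλ = 22.851° (east) — does not cross 180°.
Leg 3: +147.382° → -10.908°, shortest Δλ = -158.29° (west) — does not cross 180°.
Leg 4: -10.908° → +19.092°, shortest Δλ = 30.0° (east) — does not cross 180°.
Leg 5: +19.092° → -178.737°, shortest Δλ = 162.171° (east) — crosses 180°.
Leg 6: -178.737° → +45.907°, shortest Δλ = -135.356° (west) — crosses 180°.
Total crossings: 3.

3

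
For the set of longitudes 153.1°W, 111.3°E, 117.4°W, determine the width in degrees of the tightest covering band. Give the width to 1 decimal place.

131.3°

Sort the longitudes: -153.1°, -117.4°, +111.3°.
Eastward gaps between consecutive values (wrapping around): 35.7°, 228.7°, 95.6°.
Largest gap = 228.7° ⇒ minimal covering band is its complement: 360° − 228.7° = 131.3°.
Band runs from +111.3° eastward to -117.4°, crossing the antimeridian.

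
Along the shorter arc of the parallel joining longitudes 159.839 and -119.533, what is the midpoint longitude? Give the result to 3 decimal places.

-159.847°

Signed shortest Δλ from +159.839° to -119.533° is +80.628°.
Midpoint longitude = +159.839° + (+80.628°)/2 = +159.839° + 40.314° = +200.153°.
Normalise into (−180°, 180°]: -159.847°.
(The naïve average (+159.839 + -119.533)/2 = 20.153° is on the wrong side of the globe.)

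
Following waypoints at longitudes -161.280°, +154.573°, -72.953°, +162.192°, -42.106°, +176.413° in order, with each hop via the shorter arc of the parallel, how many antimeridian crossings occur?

Leg 1: -161.280° → +154.573°, shortest Δλ = -44.147° (west) — crosses 180°.
Leg 2: +154.573° → -72.953°, shortest Δλ = 132.474° (east) — crosses 180°.
Leg 3: -72.953° → +162.192°, shortest Δλ = -124.855° (west) — crosses 180°.
Leg 4: +162.192° → -42.106°, shortest Δλ = 155.702° (east) — crosses 180°.
Leg 5: -42.106° → +176.413°, shortest Δλ = -141.481° (west) — crosses 180°.
Total crossings: 5.

5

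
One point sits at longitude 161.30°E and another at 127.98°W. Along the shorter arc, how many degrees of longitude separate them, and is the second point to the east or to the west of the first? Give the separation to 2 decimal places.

Raw difference: -127.98 − 161.30 = -289.28°.
Normalise into (−180°, 180°]: -289.28° + 360° = 70.72°.
Positive ⇒ the second point lies to the east; separation 70.72°.

70.72° east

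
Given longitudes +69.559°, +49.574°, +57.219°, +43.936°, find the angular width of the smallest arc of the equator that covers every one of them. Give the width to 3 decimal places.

Sort the longitudes: +43.936°, +49.574°, +57.219°, +69.559°.
Eastward gaps between consecutive values (wrapping around): 5.638°, 7.645°, 12.340°, 334.377°.
Largest gap = 334.377° ⇒ minimal covering band is its complement: 360° − 334.377° = 25.623°.
Band runs from +43.936° eastward to +69.559°.

25.623°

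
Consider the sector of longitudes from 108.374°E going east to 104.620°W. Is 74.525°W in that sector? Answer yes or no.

Band width going east from +108.374° to -104.620°: ((-104.620 − 108.374) mod 360) = 147.006°.
Offset of -74.525° east of the west edge: ((-74.525 − 108.374) mod 360) = 177.101°.
177.101° > 147.006° ⇒ outside.

No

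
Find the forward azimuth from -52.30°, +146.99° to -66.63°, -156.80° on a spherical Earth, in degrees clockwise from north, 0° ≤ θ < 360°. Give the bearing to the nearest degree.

140°

Δλ = -156.80 − 146.99 = -303.79°; wrapped into (−180°, 180°]: 56.21°.
θ = atan2( sin Δλ · cos φ₂ , cos φ₁ · sin φ₂ − sin φ₁ · cos φ₂ · cos Δλ )
  = atan2(0.32966, -0.38681) = 139.560° → normalised to [0°, 360°): 139.560°.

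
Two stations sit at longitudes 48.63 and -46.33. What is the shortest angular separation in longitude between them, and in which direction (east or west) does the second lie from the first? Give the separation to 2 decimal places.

94.96° west

Raw difference: -46.33 − 48.63 = -94.96°.
Normalise into (−180°, 180°]: -94.96° stays -94.96°.
Negative ⇒ the second point lies to the west; separation 94.96°.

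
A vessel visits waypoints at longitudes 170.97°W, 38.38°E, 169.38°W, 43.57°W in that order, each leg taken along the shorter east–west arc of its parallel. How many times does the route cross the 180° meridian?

2

Leg 1: -170.97° → +38.38°, shortest Δλ = -150.65° (west) — crosses 180°.
Leg 2: +38.38° → -169.38°, shortest Δλ = 152.24° (east) — crosses 180°.
Leg 3: -169.38° → -43.57°, shortest Δλ = 125.81° (east) — does not cross 180°.
Total crossings: 2.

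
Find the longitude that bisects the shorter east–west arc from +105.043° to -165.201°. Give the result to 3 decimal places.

Signed shortest Δλ from +105.043° to -165.201° is +89.756°.
Midpoint longitude = +105.043° + (+89.756°)/2 = +105.043° + 44.878° = +149.921°.
(The naïve average (+105.043 + -165.201)/2 = -30.079° is on the wrong side of the globe.)

+149.921°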